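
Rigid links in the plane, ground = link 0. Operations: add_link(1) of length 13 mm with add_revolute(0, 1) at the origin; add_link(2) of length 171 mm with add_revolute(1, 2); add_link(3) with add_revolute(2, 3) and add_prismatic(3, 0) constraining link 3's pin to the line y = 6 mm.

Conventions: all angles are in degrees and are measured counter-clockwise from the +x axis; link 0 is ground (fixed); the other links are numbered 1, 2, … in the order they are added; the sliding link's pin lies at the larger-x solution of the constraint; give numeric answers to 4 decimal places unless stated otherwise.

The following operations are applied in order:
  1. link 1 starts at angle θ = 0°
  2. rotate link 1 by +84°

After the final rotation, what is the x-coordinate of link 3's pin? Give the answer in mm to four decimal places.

geometry: r = 13 mm, L = 171 mm, e = 6 mm; θ starts at 0°
rotate link 1 by +84°: θ ← 0° +84° = 84°
crank pin P = (r cos θ, r sin θ) = (1.358870, 12.928785)
h = r sin θ − e = 12.928785 − 6 = 6.928785
x = r cos θ + √(L² − h²) = 1.358870 + 170.859568 = 172.218438

172.2184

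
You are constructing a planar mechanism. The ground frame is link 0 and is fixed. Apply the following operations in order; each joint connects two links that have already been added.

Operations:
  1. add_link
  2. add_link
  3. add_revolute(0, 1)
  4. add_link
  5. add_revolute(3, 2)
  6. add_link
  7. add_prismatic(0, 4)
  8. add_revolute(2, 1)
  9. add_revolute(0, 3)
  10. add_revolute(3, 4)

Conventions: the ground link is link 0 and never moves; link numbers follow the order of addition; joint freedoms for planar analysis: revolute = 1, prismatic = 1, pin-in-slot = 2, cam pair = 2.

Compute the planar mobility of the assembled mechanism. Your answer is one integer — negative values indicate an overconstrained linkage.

ground; <1,0,0>
#1 <2,0,0>
#2 <3,0,0>
R:0↔1 J1 <3,1,0>
#3 <4,1,0>
R:3↔2 J1 <4,2,0>
#4 <5,2,0>
P:0↔4 J1 <5,3,0>
R:2↔1 J1 <5,4,0>
R:0↔3 J1 <5,5,0>
R:3↔4 J1 <5,6,0>
3×4 − 2×6 − 1×0 = 0

M = 0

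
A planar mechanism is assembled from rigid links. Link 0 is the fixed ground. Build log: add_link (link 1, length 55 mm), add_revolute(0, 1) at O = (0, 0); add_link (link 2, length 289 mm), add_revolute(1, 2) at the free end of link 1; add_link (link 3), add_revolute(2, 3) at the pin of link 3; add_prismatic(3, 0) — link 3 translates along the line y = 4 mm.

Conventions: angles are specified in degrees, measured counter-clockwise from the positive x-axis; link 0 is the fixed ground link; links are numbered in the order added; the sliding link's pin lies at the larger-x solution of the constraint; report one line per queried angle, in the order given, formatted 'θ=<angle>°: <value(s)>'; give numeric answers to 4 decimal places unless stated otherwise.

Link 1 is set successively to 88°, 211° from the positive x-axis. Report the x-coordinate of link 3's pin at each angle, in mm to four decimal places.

geometry: r = 55 mm, L = 289 mm, e = 4 mm
θ=88°: crank pin P = (r cos θ, r sin θ) = (1.919472, 54.966495)
θ=88°: h = r sin θ − e = 54.966495 − 4 = 50.966495
θ=88°: x = r cos θ + √(L² − h²) = 1.919472 + 284.470414 = 286.389886
θ=211°: crank pin P = (r cos θ, r sin θ) = (-47.144202, -28.327094)
θ=211°: h = r sin θ − e = -28.327094 − 4 = -32.327094
θ=211°: x = r cos θ + √(L² − h²) = -47.144202 + 287.186279 = 240.042078

θ=88°: 286.3899
θ=211°: 240.0421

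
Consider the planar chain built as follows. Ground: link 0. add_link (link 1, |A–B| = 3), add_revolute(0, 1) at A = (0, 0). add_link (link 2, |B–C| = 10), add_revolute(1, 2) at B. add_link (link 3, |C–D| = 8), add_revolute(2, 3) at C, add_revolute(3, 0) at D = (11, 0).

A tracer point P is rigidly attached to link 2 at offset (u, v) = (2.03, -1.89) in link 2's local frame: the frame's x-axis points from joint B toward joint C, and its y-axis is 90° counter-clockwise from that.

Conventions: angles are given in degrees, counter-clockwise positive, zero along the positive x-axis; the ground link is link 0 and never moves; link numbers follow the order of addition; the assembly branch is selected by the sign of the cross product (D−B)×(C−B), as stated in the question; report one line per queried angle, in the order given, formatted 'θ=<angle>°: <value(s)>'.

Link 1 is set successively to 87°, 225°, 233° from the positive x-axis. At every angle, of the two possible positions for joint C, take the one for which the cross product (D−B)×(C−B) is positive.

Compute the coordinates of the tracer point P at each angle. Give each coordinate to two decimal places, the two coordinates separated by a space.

A=(0,0), D=(11.00,0)
θ=87°: B = A + 3.00·(cos87°, sin87°) = (0.1570, 2.9959)
θ=87°: |BD| = 11.2493
θ=87°: circle(B,10.00) ∩ circle(D,8.00): a=7.2247, h=6.9140
θ=87°:   candidates: C₊=(8.9621,7.7361) cross=77.777; C₋=(5.2795,-5.5925) cross=-77.777
θ=87°:   branch + wants cross > 0 → take C=(8.9621,7.7361) (cross=77.777)
θ=87°: ex = (C−B)/|BC| = (0.8805,0.4740); ey = (-0.4740,0.8805)
θ=87°: P = B + 2.03·ex + -1.89·ey = (2.8403,2.2940)
θ=225°: B = A + 3.00·(cos225°, sin225°) = (-2.1213, -2.1213)
θ=225°: |BD| = 13.2917
θ=225°: circle(B,10.00) ∩ circle(D,8.00): a=8.0001, h=5.9999
θ=225°:   candidates: C₊=(4.8186,5.0785) cross=79.749; C₋=(6.7338,-6.7675) cross=-79.749
θ=225°:   branch + wants cross > 0 → take C=(4.8186,5.0785) (cross=79.749)
θ=225°: ex = (C−B)/|BC| = (0.6940,0.7200); ey = (-0.7200,0.6940)
θ=225°: P = B + 2.03·ex + -1.89·ey = (0.6483,-1.9714)
θ=233°: B = A + 3.00·(cos233°, sin233°) = (-1.8054, -2.3959)
θ=233°: |BD| = 13.0277
θ=233°: circle(B,10.00) ∩ circle(D,8.00): a=7.8955, h=6.1369
θ=233°:   candidates: C₊=(4.8268,5.0883) cross=79.949; C₋=(7.0840,-6.9760) cross=-79.949
θ=233°:   branch + wants cross > 0 → take C=(4.8268,5.0883) (cross=79.949)
θ=233°: ex = (C−B)/|BC| = (0.6632,0.7484); ey = (-0.7484,0.6632)
θ=233°: P = B + 2.03·ex + -1.89·ey = (0.9554,-2.1301)

θ=87°: 2.84 2.29
θ=225°: 0.65 -1.97
θ=233°: 0.96 -2.13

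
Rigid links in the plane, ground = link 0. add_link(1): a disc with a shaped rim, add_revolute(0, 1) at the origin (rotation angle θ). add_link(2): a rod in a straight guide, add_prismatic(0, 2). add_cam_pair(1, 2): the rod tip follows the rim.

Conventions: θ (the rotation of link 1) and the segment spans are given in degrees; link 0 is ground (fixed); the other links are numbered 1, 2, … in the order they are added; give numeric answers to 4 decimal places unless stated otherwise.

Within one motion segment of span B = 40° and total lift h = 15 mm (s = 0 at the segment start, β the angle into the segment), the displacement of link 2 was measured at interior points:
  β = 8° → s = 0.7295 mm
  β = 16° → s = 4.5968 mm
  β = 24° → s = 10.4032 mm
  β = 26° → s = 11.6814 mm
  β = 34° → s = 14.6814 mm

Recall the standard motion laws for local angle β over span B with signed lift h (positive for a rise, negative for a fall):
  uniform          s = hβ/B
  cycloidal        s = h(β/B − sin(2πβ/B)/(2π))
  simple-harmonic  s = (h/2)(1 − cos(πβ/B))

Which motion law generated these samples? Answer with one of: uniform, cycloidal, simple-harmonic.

candidates at β/B = r: uniform s = h·r (linear in β); cycloidal s = h·(r − sin(2πr)/(2π)); simple-harmonic s = (h/2)(1 − cos(πr))
β=8°: printed 0.7295 | uniform 3.0000, cycloidal 0.7295, simple-harmonic 1.4324
β=16°: printed 4.5968 | uniform 6.0000, cycloidal 4.5968, simple-harmonic 5.1824
β=24°: printed 10.4032 | uniform 9.0000, cycloidal 10.4032, simple-harmonic 9.8176
β=26°: printed 11.6814 | uniform 9.7500, cycloidal 11.6814, simple-harmonic 10.9049
β=34°: printed 14.6814 | uniform 12.7500, cycloidal 14.6814, simple-harmonic 14.1825
only one law matches every sample → cycloidal

cycloidal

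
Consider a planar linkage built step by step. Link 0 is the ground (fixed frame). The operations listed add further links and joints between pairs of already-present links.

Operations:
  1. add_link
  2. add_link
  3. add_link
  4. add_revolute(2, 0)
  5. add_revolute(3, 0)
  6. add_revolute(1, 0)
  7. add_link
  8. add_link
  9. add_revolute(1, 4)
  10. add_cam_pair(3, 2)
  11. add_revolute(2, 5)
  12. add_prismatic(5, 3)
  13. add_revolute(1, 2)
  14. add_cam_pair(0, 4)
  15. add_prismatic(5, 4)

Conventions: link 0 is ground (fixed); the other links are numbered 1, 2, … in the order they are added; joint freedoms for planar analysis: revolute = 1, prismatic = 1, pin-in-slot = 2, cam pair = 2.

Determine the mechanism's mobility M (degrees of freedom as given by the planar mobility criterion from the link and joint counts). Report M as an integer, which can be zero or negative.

L=1 J1=0 J2=0
add link → L=2 J1=0 J2=0
add link → L=3 J1=0 J2=0
add link → L=4 J1=0 J2=0
R@2,0 dof=1 J1 → L=4 J1=1 J2=0
R@3,0 dof=1 J1 → L=4 J1=2 J2=0
R@1,0 dof=1 J1 → L=4 J1=3 J2=0
add link → L=5 J1=3 J2=0
add link → L=6 J1=3 J2=0
R@1,4 dof=1 J1 → L=6 J1=4 J2=0
C@3,2 dof=2 J2 → L=6 J1=4 J2=1
R@2,5 dof=1 J1 → L=6 J1=5 J2=1
P@5,3 dof=1 J1 → L=6 J1=6 J2=1
R@1,2 dof=1 J1 → L=6 J1=7 J2=1
C@0,4 dof=2 J2 → L=6 J1=7 J2=2
P@5,4 dof=1 J1 → L=6 J1=8 J2=2
M=3(L−1)−2J1−J2=3·5−2·8−2=-3

M = -3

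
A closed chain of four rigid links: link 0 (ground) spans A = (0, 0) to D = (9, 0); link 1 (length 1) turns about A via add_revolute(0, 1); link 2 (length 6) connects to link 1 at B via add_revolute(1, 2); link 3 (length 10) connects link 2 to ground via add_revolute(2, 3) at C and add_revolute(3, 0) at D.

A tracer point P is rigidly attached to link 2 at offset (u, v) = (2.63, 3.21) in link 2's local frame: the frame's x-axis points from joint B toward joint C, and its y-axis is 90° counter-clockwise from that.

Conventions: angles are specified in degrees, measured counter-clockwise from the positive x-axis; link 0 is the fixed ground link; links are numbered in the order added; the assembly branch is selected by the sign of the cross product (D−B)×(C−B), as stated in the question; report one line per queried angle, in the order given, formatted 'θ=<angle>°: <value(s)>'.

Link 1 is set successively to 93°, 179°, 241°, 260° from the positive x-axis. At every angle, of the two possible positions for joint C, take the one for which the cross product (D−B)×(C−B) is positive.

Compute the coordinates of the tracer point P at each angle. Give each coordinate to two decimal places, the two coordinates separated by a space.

A=(0,0), D=(9.00,0)
θ=93°: B = A + 1.00·(cos93°, sin93°) = (-0.0523, 0.9986)
θ=93°: |BD| = 9.1073
θ=93°: circle(B,6.00) ∩ circle(D,10.00): a=1.0399, h=5.9092
θ=93°:   candidates: C₊=(1.6293,6.7582) cross=53.816; C₋=(0.3334,-4.9890) cross=-53.816
θ=93°:   branch + wants cross > 0 → take C=(1.6293,6.7582) (cross=53.816)
θ=93°: ex = (C−B)/|BC| = (0.2803,0.9599); ey = (-0.9599,0.2803)
θ=93°: P = B + 2.63·ex + 3.21·ey = (-2.3966,4.4229)
θ=179°: B = A + 1.00·(cos179°, sin179°) = (-0.9998, 0.0175)
θ=179°: |BD| = 9.9999
θ=179°: circle(B,6.00) ∩ circle(D,10.00): a=1.7999, h=5.7237
θ=179°:   candidates: C₊=(0.8100,5.7380) cross=57.236; C₋=(0.7900,-5.7094) cross=-57.236
θ=179°:   branch + wants cross > 0 → take C=(0.8100,5.7380) (cross=57.236)
θ=179°: ex = (C−B)/|BC| = (0.3016,0.9534); ey = (-0.9534,0.3016)
θ=179°: P = B + 2.63·ex + 3.21·ey = (-3.2670,3.4932)
θ=241°: B = A + 1.00·(cos241°, sin241°) = (-0.4848, -0.8746)
θ=241°: |BD| = 9.5250
θ=241°: circle(B,6.00) ∩ circle(D,10.00): a=1.4030, h=5.8337
θ=241°:   candidates: C₊=(0.3766,5.0632) cross=55.566; C₋=(1.4479,-6.5548) cross=-55.566
θ=241°:   branch + wants cross > 0 → take C=(0.3766,5.0632) (cross=55.566)
θ=241°: ex = (C−B)/|BC| = (0.1436,0.9896); ey = (-0.9896,0.1436)
θ=241°: P = B + 2.63·ex + 3.21·ey = (-3.2840,2.1890)
θ=260°: B = A + 1.00·(cos260°, sin260°) = (-0.1736, -0.9848)
θ=260°: |BD| = 9.2264
θ=260°: circle(B,6.00) ∩ circle(D,10.00): a=1.1449, h=5.8898
θ=260°:   candidates: C₊=(0.3360,4.9935) cross=54.341; C₋=(1.5933,-6.7187) cross=-54.341
θ=260°:   branch + wants cross > 0 → take C=(0.3360,4.9935) (cross=54.341)
θ=260°: ex = (C−B)/|BC| = (0.0849,0.9964); ey = (-0.9964,0.0849)
θ=260°: P = B + 2.63·ex + 3.21·ey = (-3.1487,1.9083)

θ=93°: -2.40 4.42
θ=179°: -3.27 3.49
θ=241°: -3.28 2.19
θ=260°: -3.15 1.91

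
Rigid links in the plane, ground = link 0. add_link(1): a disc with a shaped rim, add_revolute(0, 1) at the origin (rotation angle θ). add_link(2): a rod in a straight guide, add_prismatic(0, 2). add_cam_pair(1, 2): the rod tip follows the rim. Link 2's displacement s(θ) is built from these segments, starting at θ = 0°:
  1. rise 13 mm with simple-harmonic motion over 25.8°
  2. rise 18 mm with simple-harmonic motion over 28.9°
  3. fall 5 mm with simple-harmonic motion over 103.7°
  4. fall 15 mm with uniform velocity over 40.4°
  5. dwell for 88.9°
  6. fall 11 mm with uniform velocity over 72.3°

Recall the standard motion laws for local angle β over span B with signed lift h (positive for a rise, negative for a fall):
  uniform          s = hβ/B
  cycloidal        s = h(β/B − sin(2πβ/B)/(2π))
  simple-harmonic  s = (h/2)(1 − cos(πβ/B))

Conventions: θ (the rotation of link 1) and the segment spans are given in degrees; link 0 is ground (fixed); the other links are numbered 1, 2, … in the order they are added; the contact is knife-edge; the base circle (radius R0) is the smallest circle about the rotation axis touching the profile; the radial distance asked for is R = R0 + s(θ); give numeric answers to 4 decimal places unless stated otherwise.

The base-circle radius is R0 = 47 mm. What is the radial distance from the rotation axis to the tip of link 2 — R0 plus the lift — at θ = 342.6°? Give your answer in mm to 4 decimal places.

segment 1 (0° to 25.8°, simple-harmonic, h = 13) is passed completely: s = 0.0000 + (13) = 13.0000
segment 2 (25.8° to 54.7°, simple-harmonic, h = 18) is passed completely: s = 13.0000 + (18) = 31.0000
segment 3 (54.7° to 158.4°, simple-harmonic, h = -5) is passed completely: s = 31.0000 + (-5) = 26.0000
segment 4 (158.4° to 198.8°, uniform, h = -15) is passed completely: s = 26.0000 + (-15) = 11.0000
segment 5 (198.8° to 287.7°, dwell): s unchanged at 11.0000
θ = 342.6° falls in segment 6 (287.7° to 360°, uniform, h = -11): β = 342.6 − 287.7 = 54.9°, B = 72.3°; Δs = -11·54.9/72.3 = -8.3527; s = 11.0000 − 8.3527 = 2.6473
R = R0 + s = 47 + 2.6473 = 49.6473

49.6473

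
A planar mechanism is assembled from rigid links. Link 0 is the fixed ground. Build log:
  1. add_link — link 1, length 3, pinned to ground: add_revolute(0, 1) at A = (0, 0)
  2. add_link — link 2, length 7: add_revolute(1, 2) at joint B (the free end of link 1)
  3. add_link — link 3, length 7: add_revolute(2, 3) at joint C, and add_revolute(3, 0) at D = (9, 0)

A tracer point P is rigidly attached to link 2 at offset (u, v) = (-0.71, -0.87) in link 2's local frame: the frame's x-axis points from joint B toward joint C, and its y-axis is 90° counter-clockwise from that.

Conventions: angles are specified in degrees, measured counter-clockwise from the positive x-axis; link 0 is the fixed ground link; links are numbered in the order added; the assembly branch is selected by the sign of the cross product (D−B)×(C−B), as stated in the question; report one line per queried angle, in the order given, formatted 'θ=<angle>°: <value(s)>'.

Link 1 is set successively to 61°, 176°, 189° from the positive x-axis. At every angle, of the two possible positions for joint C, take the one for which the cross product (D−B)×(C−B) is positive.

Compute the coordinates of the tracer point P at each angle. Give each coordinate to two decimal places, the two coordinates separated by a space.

A=(0,0), D=(9.00,0)
θ=61°: B = A + 3.00·(cos61°, sin61°) = (1.4544, 2.6239)
θ=61°: |BD| = 7.9888
θ=61°: circle(B,7.00) ∩ circle(D,7.00): a=3.9944, h=5.7485
θ=61°:   candidates: C₊=(7.1153,6.7415) cross=45.923; C₋=(3.3392,-4.1176) cross=-45.923
θ=61°:   branch + wants cross > 0 → take C=(7.1153,6.7415) (cross=45.923)
θ=61°: ex = (C−B)/|BC| = (0.8087,0.5882); ey = (-0.5882,0.8087)
θ=61°: P = B + -0.71·ex + -0.87·ey = (1.3920,1.5027)
θ=176°: B = A + 3.00·(cos176°, sin176°) = (-2.9927, 0.2093)
θ=176°: |BD| = 11.9945
θ=176°: circle(B,7.00) ∩ circle(D,7.00): a=5.9973, h=3.6101
θ=176°:   candidates: C₊=(3.0666,3.7142) cross=43.302; C₋=(2.9407,-3.5049) cross=-43.302
θ=176°:   branch + wants cross > 0 → take C=(3.0666,3.7142) (cross=43.302)
θ=176°: ex = (C−B)/|BC| = (0.8656,0.5007); ey = (-0.5007,0.8656)
θ=176°: P = B + -0.71·ex + -0.87·ey = (-3.1717,-0.8993)
θ=189°: B = A + 3.00·(cos189°, sin189°) = (-2.9631, -0.4693)
θ=189°: |BD| = 11.9723
θ=189°: circle(B,7.00) ∩ circle(D,7.00): a=5.9861, h=3.6285
θ=189°:   candidates: C₊=(2.8762,3.3911) cross=43.442; C₋=(3.1607,-3.8604) cross=-43.442
θ=189°:   branch + wants cross > 0 → take C=(2.8762,3.3911) (cross=43.442)
θ=189°: ex = (C−B)/|BC| = (0.8342,0.5515); ey = (-0.5515,0.8342)
θ=189°: P = B + -0.71·ex + -0.87·ey = (-3.0755,-1.5866)

θ=61°: 1.39 1.50
θ=176°: -3.17 -0.90
θ=189°: -3.08 -1.59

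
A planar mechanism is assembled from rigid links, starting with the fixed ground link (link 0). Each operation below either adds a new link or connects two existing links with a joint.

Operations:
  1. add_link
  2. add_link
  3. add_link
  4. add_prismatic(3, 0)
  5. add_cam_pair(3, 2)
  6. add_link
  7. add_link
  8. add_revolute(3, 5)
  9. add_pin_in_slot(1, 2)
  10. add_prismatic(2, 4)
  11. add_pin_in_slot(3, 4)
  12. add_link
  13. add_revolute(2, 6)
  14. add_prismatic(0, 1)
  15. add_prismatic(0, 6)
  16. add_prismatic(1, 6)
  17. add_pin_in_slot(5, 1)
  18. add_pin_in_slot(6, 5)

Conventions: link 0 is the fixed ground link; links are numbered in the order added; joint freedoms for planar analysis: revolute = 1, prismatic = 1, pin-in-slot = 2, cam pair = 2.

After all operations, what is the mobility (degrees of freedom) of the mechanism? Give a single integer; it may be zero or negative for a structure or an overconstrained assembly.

ground; <1,0,0>
#1 <2,0,0>
#2 <3,0,0>
#3 <4,0,0>
P:3↔0 J1 <4,1,0>
C:3↔2 J2 <4,1,1>
#4 <5,1,1>
#5 <6,1,1>
R:3↔5 J1 <6,2,1>
PS:1↔2 J2 <6,2,2>
P:2↔4 J1 <6,3,2>
PS:3↔4 J2 <6,3,3>
#6 <7,3,3>
R:2↔6 J1 <7,4,3>
P:0↔1 J1 <7,5,3>
P:0↔6 J1 <7,6,3>
P:1↔6 J1 <7,7,3>
PS:5↔1 J2 <7,7,4>
PS:6↔5 J2 <7,7,5>
3×6 − 2×7 − 1×5 = -1

M = -1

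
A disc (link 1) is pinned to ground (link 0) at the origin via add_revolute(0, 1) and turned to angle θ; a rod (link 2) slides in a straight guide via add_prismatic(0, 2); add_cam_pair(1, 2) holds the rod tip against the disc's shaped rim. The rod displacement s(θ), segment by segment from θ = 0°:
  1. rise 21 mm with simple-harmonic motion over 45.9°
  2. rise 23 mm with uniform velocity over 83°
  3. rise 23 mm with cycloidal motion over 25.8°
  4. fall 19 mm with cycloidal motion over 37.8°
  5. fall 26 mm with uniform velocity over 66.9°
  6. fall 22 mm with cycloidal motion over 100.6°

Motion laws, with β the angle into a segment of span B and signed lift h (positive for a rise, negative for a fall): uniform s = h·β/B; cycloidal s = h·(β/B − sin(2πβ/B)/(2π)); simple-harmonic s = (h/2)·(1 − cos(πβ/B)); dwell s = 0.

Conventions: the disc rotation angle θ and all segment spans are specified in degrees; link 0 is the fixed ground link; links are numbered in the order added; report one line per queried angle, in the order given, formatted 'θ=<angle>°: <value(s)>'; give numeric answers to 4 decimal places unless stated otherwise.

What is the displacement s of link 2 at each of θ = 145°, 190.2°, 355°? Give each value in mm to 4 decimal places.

segment 1 (0° to 45.9°, simple-harmonic, h = 21) is passed completely: s = 0.0000 + (21) = 21.0000
segment 2 (45.9° to 128.9°, uniform, h = 23) is passed completely: s = 21.0000 + (23) = 44.0000
θ = 145° falls in segment 3 (128.9° to 154.7°, cycloidal, h = 23): β = 145 − 128.9 = 16.1°, B = 25.8°; Δs = 23·(0.6240 − sin(2π·0.6240)/(2π)) = 16.9253; s = 44.0000 + 16.9253 = 60.9253
segment 3 (128.9° to 154.7°, cycloidal, h = 23) is passed completely: s = 44.0000 + (23) = 67.0000
θ = 190.2° falls in segment 4 (154.7° to 192.5°, cycloidal, h = -19): β = 190.2 − 154.7 = 35.5°, B = 37.8°; Δs = -19·(0.9392 − sin(2π·0.9392)/(2π)) = -18.9720; s = 67.0000 − 18.9720 = 48.0280
segment 4 (154.7° to 192.5°, cycloidal, h = -19) is passed completely: s = 67.0000 + (-19) = 48.0000
segment 5 (192.5° to 259.4°, uniform, h = -26) is passed completely: s = 48.0000 + (-26) = 22.0000
θ = 355° falls in segment 6 (259.4° to 360°, cycloidal, h = -22): β = 355 − 259.4 = 95.6°, B = 100.6°; Δs = -22·(0.9503 − sin(2π·0.9503)/(2π)) = -21.9823; s = 22.0000 − 21.9823 = 0.0177

θ=145°: 60.9253
θ=190.2°: 48.0280
θ=355°: 0.0177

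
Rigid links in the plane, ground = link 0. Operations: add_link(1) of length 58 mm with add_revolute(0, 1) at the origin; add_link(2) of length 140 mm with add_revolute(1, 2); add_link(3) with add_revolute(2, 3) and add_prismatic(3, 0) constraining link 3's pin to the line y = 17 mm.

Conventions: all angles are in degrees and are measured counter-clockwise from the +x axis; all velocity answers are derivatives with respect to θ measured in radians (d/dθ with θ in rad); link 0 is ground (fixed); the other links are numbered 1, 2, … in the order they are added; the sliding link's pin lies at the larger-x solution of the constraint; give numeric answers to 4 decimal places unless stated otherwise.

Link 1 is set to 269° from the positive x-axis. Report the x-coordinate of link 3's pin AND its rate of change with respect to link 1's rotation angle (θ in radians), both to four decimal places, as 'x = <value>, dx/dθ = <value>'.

geometry: r = 58 mm, L = 140 mm, e = 17 mm
crank pin P = (r cos θ, r sin θ) = (-1.012240, -57.991166)
h = r sin θ − e = -57.991166 − 17 = -74.991166
x = r cos θ + √(L² − h²) = -1.012240 + 118.221508 = 117.209269
dx/dθ = −r sin θ − h·r cos θ/√(L² − h²) (θ in radians; h = -74.991166) = 57.349075

x = 117.2093, dx/dθ = 57.3491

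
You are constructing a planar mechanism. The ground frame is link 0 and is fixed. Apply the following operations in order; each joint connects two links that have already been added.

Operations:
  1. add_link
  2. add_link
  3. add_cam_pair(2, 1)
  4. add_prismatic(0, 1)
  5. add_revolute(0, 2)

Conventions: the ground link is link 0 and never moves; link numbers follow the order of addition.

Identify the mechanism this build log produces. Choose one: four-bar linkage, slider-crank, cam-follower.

links: 3 (incl. ground); joints: 1 revolute, 1 prismatic, 1 higher (cam) pair, forming one closed loop
3 links, revolute + prismatic + higher pair in one loop → cam-follower

cam-follower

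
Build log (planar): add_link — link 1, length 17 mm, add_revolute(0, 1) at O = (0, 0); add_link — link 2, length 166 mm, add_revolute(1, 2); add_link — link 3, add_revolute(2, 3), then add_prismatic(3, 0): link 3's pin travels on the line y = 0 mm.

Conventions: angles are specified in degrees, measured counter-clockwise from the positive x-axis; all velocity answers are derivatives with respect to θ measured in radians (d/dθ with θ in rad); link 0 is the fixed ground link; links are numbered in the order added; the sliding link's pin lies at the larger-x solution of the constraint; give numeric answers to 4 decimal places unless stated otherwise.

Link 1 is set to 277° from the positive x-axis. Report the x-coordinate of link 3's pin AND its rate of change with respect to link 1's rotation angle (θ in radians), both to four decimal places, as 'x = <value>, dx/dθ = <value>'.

geometry: r = 17 mm, L = 166 mm, e = 0 mm
crank pin P = (r cos θ, r sin θ) = (2.071779, -16.873285)
h = r sin θ − e = -16.873285 − 0 = -16.873285
x = r cos θ + √(L² − h²) = 2.071779 + 165.140220 = 167.211999
dx/dθ = −r sin θ − h·r cos θ/√(L² − h²) (θ in radians; h = -16.873285) = 17.084970

x = 167.2120, dx/dθ = 17.0850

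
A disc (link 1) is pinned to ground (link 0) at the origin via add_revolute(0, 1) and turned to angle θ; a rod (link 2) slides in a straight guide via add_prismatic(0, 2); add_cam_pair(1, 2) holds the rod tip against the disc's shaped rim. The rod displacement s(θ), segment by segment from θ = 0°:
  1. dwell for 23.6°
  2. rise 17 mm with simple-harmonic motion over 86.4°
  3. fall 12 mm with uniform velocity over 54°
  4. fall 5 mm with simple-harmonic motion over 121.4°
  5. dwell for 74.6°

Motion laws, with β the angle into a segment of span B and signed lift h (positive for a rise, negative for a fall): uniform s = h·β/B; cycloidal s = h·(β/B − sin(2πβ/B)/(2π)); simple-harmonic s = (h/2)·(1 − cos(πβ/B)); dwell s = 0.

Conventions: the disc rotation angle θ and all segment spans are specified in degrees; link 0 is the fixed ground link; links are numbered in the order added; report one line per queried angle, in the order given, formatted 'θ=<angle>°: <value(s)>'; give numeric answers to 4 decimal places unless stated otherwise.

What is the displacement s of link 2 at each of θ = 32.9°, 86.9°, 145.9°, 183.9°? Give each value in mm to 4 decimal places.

segment 1 (0° to 23.6°, dwell): s unchanged at 0.0000
θ = 32.9° falls in segment 2 (23.6° to 110°, simple-harmonic, h = 17): β = 32.9 − 23.6 = 9.3°, B = 86.4°; Δs = 17/2·(1 − cos(π·0.1076)) = 0.4814; s = 0.0000 + 0.4814 = 0.4814
θ = 86.9° falls in segment 2 (23.6° to 110°, simple-harmonic, h = 17): β = 86.9 − 23.6 = 63.3°, B = 86.4°; Δs = 17/2·(1 − cos(π·0.7326)) = 14.1738; s = 0.0000 + 14.1738 = 14.1738
segment 2 (23.6° to 110°, simple-harmonic, h = 17) is passed completely: s = 0.0000 + (17) = 17.0000
θ = 145.9° falls in segment 3 (110° to 164°, uniform, h = -12): β = 145.9 − 110 = 35.9°, B = 54°; Δs = -12·35.9/54 = -7.9778; s = 17.0000 − 7.9778 = 9.0222
segment 3 (110° to 164°, uniform, h = -12) is passed completely: s = 17.0000 + (-12) = 5.0000
θ = 183.9° falls in segment 4 (164° to 285.4°, simple-harmonic, h = -5): β = 183.9 − 164 = 19.9°, B = 121.4°; Δs = -5/2·(1 − cos(π·0.1639)) = -0.3242; s = 5.0000 − 0.3242 = 4.6758

θ=32.9°: 0.4814
θ=86.9°: 14.1738
θ=145.9°: 9.0222
θ=183.9°: 4.6758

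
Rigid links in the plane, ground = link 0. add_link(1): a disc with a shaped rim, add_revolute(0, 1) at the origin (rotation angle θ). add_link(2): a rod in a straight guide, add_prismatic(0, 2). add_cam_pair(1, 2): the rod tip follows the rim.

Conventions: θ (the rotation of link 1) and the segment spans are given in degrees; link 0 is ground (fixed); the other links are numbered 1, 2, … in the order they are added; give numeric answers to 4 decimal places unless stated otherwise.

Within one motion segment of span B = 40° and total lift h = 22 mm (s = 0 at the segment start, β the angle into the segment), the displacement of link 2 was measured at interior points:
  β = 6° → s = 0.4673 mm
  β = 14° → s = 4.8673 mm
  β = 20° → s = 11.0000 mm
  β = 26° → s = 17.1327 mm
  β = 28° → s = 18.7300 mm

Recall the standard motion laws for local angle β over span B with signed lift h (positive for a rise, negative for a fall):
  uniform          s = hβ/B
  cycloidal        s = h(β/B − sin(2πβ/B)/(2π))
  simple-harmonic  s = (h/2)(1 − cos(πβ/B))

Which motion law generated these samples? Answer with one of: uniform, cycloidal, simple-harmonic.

candidates at β/B = r: uniform s = h·r (linear in β); cycloidal s = h·(r − sin(2πr)/(2π)); simple-harmonic s = (h/2)(1 − cos(πr))
β=6°: printed 0.4673 | uniform 3.3000, cycloidal 0.4673, simple-harmonic 1.1989
β=14°: printed 4.8673 | uniform 7.7000, cycloidal 4.8673, simple-harmonic 6.0061
β=20°: printed 11.0000 | uniform 11.0000, cycloidal 11.0000, simple-harmonic 11.0000
β=26°: printed 17.1327 | uniform 14.3000, cycloidal 17.1327, simple-harmonic 15.9939
β=28°: printed 18.7300 | uniform 15.4000, cycloidal 18.7300, simple-harmonic 17.4656
only one law matches every sample → cycloidal

cycloidal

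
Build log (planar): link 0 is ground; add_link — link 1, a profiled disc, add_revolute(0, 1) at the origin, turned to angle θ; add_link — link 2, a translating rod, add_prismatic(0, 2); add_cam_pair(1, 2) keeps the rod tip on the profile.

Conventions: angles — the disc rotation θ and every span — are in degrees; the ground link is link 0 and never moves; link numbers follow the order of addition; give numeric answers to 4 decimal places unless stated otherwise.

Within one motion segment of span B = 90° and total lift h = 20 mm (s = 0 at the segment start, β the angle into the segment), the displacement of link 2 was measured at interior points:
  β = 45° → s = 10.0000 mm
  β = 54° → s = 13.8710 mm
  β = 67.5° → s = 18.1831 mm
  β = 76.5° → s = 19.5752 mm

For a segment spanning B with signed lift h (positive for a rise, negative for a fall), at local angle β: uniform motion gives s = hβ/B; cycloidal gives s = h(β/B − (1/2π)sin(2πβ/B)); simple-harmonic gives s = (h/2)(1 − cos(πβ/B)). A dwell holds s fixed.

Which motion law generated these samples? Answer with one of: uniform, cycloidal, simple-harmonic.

candidates at β/B = r: uniform s = h·r (linear in β); cycloidal s = h·(r − sin(2πr)/(2π)); simple-harmonic s = (h/2)(1 − cos(πr))
β=45°: printed 10.0000 | uniform 10.0000, cycloidal 10.0000, simple-harmonic 10.0000
β=54°: printed 13.8710 | uniform 12.0000, cycloidal 13.8710, simple-harmonic 13.0902
β=67.5°: printed 18.1831 | uniform 15.0000, cycloidal 18.1831, simple-harmonic 17.0711
β=76.5°: printed 19.5752 | uniform 17.0000, cycloidal 19.5752, simple-harmonic 18.9101
only one law matches every sample → cycloidal

cycloidal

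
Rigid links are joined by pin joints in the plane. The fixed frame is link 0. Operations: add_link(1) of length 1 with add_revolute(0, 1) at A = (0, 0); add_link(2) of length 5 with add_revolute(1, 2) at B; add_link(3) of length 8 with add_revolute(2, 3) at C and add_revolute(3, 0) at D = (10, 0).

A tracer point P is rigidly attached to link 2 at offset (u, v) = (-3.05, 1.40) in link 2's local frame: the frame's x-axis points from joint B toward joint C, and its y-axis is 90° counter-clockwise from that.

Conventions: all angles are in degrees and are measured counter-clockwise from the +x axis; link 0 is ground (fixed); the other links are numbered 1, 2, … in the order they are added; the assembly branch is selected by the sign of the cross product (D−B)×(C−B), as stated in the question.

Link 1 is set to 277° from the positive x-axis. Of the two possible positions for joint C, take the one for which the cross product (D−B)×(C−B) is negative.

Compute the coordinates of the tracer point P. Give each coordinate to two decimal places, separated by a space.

A=(0,0), D=(10.00,0)
B = A + 1.00·(cos277°, sin277°) = (0.1219, -0.9925)
|BD| = 9.9279
circle(B,5.00) ∩ circle(D,8.00): a=2.9998, h=4.0002
  candidates: C₊=(2.7067,3.2875) cross=39.713; C₋=(3.5065,-4.6728) cross=-39.713
  branch - wants cross < 0 → take C=(3.5065,-4.6728) (cross=-39.713)
ex = (C−B)/|BC| = (0.6769,-0.7360); ey = (0.7360,0.6769)
P = B + -3.05·ex + 1.40·ey = (-0.9123,2.2001)

-0.91 2.20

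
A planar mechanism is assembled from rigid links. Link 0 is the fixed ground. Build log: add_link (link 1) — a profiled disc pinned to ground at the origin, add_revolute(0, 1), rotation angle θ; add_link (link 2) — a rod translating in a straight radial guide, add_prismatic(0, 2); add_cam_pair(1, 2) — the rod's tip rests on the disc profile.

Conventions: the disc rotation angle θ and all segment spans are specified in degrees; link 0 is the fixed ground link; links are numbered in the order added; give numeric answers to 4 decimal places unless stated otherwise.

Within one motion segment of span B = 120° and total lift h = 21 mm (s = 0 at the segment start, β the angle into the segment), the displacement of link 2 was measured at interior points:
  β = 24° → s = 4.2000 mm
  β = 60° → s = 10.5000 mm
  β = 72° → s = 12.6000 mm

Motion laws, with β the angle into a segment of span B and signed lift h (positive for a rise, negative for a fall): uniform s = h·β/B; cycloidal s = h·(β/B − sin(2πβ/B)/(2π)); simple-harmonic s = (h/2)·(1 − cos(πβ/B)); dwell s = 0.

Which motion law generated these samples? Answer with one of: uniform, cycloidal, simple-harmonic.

candidates at β/B = r: uniform s = h·r (linear in β); cycloidal s = h·(r − sin(2πr)/(2π)); simple-harmonic s = (h/2)(1 − cos(πr))
β=24°: printed 4.2000 | uniform 4.2000, cycloidal 1.0213, simple-harmonic 2.0053
β=60°: printed 10.5000 | uniform 10.5000, cycloidal 10.5000, simple-harmonic 10.5000
β=72°: printed 12.6000 | uniform 12.6000, cycloidal 14.5645, simple-harmonic 13.7447
only one law matches every sample → uniform

uniform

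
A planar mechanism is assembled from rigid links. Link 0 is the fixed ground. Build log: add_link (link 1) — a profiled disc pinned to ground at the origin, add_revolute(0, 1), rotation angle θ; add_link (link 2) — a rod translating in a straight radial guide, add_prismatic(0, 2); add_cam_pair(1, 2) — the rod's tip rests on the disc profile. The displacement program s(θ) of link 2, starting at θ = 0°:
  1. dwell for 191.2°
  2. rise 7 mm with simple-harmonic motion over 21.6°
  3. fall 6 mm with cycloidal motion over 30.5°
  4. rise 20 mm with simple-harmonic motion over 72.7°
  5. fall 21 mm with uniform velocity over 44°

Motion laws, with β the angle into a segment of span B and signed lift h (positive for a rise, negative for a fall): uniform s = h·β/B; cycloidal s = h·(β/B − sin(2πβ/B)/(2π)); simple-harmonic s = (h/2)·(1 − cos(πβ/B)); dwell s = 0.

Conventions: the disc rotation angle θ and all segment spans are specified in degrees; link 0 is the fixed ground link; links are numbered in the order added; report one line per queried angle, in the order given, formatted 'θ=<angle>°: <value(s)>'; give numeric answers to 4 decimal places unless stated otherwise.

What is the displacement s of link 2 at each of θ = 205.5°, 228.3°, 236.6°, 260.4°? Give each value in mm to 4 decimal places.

seg 1 [0°–191.2°] dwell: s stays 0.0000
seg 2 [191.2°–212.8°] simple-harmonic, h=7: θ=205.5° here. β=14.3, B=21.6. 7/2·(1 − cos(π·0.6620)) = 5.2057 → s = 5.2057
seg 2 [191.2°–212.8°] simple-harmonic, h=7: full span → s += 7 → s = 7.0000
seg 3 [212.8°–243.3°] cycloidal, h=-6: θ=228.3° here. β=15.5, B=30.5. -6·(0.5082 − sin(2π·0.5082)/(2π)) = -3.0983 → s = 3.9017
seg 3 [212.8°–243.3°] cycloidal, h=-6: θ=236.6° here. β=23.8, B=30.5. -6·(0.7803 − sin(2π·0.7803)/(2π)) = -5.6196 → s = 1.3804
seg 3 [212.8°–243.3°] cycloidal, h=-6: full span → s += -6 → s = 1.0000
seg 4 [243.3°–316°] simple-harmonic, h=20: θ=260.4° here. β=17.1, B=72.7. 20/2·(1 − cos(π·0.2352)) = 2.6082 → s = 3.6082

θ=205.5°: 5.2057
θ=228.3°: 3.9017
θ=236.6°: 1.3804
θ=260.4°: 3.6082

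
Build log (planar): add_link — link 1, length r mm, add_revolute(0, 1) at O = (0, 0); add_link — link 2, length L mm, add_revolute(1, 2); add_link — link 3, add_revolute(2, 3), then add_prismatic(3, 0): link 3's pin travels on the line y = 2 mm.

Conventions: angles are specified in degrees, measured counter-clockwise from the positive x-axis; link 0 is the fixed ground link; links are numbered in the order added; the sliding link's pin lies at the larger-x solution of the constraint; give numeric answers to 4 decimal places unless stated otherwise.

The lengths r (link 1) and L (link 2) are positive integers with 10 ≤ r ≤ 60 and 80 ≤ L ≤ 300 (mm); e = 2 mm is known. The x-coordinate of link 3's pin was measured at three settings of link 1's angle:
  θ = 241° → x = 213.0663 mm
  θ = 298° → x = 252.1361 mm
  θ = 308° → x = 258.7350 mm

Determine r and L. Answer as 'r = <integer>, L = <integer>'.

constraint per measurement: (x − r cos θ)² + (r sin θ − e)² = L²
subtracting the θ₁ and θ₂ equations cancels the r² and L² terms:
r = (x₁² − x₂²) / (2[(x₁cos θ₁ + e sin θ₁) − (x₂cos θ₂ + e sin θ₂)]) = 41.0000 → r = 41
L² = (x₁ − r cos θ₁)² + (r sin θ₁ − e)² = 55696.0064 → L = 236.0000 → L = 236
check at θ₃=308°: x = 258.7350 (printed 258.7350) ✓

r = 41, L = 236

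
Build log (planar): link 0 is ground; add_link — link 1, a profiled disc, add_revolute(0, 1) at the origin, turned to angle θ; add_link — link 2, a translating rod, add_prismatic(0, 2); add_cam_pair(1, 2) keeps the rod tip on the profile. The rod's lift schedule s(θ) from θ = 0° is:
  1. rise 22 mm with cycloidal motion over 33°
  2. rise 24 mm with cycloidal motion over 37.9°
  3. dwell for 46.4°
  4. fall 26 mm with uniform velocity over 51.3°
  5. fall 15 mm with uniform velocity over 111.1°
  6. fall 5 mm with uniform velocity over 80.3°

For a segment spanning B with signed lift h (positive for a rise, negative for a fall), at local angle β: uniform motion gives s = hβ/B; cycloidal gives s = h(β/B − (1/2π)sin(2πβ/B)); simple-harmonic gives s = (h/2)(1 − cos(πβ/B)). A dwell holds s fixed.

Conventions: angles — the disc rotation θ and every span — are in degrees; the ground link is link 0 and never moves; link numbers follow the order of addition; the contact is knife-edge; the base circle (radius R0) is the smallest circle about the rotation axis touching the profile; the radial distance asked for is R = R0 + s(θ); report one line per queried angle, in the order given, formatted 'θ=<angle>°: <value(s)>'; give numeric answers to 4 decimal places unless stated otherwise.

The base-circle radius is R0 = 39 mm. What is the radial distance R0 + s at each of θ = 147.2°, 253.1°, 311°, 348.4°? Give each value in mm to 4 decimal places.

seg 1 [0°–33°] cycloidal, h=22: full span → s += 22 → s = 22.0000
seg 2 [33°–70.9°] cycloidal, h=24: full span → s += 24 → s = 46.0000
seg 3 [70.9°–117.3°] dwell: s stays 46.0000
seg 4 [117.3°–168.6°] uniform, h=-26: θ=147.2° here. β=29.9, B=51.3. -26·29.9/51.3 = -15.1540 → s = 30.8460
seg 4 [117.3°–168.6°] uniform, h=-26: full span → s += -26 → s = 20.0000
seg 5 [168.6°–279.7°] uniform, h=-15: θ=253.1° here. β=84.5, B=111.1. -15·84.5/111.1 = -11.4086 → s = 8.5914
seg 5 [168.6°–279.7°] uniform, h=-15: full span → s += -15 → s = 5.0000
seg 6 [279.7°–360°] uniform, h=-5: θ=311° here. β=31.3, B=80.3. -5·31.3/80.3 = -1.9489 → s = 3.0511
seg 6 [279.7°–360°] uniform, h=-5: θ=348.4° here. β=68.7, B=80.3. -5·68.7/80.3 = -4.2777 → s = 0.7223
θ=147.2°: R = R0 + s = 39 + 30.8460 = 69.8460
θ=253.1°: R = R0 + s = 39 + 8.5914 = 47.5914
θ=311°: R = R0 + s = 39 + 3.0511 = 42.0511
θ=348.4°: R = R0 + s = 39 + 0.7223 = 39.7223

θ=147.2°: 69.8460
θ=253.1°: 47.5914
θ=311°: 42.0511
θ=348.4°: 39.7223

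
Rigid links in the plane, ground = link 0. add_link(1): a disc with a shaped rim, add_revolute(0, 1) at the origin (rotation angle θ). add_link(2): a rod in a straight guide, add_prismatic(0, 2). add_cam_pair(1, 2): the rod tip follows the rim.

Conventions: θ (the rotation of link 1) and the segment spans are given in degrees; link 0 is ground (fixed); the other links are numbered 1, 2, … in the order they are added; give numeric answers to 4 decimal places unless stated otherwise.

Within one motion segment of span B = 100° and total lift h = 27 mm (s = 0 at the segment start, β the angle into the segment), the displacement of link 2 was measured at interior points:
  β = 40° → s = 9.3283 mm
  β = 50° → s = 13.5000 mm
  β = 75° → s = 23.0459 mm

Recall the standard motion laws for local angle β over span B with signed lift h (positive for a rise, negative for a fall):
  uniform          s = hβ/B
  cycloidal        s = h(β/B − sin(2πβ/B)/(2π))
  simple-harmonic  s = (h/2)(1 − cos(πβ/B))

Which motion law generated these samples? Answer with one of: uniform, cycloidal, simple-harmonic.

candidates at β/B = r: uniform s = h·r (linear in β); cycloidal s = h·(r − sin(2πr)/(2π)); simple-harmonic s = (h/2)(1 − cos(πr))
β=40°: printed 9.3283 | uniform 10.8000, cycloidal 8.2742, simple-harmonic 9.3283
β=50°: printed 13.5000 | uniform 13.5000, cycloidal 13.5000, simple-harmonic 13.5000
β=75°: printed 23.0459 | uniform 20.2500, cycloidal 24.5472, simple-harmonic 23.0459
only one law matches every sample → simple-harmonic

simple-harmonic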